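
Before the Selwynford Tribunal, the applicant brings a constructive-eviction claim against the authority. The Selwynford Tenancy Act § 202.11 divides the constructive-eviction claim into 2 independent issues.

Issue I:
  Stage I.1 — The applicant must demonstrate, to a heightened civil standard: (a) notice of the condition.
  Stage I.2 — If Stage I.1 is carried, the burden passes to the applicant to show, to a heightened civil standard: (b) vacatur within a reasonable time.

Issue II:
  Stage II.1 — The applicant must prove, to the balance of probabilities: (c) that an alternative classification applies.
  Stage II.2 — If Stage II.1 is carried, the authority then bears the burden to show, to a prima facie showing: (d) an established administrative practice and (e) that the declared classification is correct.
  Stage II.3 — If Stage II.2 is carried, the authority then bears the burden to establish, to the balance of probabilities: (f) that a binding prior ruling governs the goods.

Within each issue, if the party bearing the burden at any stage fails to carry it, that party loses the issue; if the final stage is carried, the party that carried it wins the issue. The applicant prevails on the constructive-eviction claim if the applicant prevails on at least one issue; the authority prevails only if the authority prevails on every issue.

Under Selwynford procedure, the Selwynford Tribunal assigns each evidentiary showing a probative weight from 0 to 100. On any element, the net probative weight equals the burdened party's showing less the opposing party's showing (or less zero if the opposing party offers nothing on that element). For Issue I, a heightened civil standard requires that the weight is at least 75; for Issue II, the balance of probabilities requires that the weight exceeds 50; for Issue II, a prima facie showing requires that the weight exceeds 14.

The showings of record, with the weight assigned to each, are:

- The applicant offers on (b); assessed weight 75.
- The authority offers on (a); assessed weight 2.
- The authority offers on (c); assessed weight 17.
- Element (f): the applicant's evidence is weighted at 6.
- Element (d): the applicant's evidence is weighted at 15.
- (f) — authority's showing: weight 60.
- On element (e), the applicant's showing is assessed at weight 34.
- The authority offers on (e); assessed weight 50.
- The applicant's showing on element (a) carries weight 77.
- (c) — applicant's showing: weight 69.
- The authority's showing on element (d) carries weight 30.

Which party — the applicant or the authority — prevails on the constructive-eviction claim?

applicant

— Issue I —
Stage I.1 (applicant, a heightened civil standard, weight is at least 75): (a) net 77−2=75 ≥ 75 — meets.
  Stage I.1 is satisfied; the applicant continues to bear the burden.
Stage I.2 (applicant, a heightened civil standard, weight is at least 75): (b) 75 ≥ 75 — meets.
  All elements met at the final stage.
All stages carried — the applicant prevails on this issue.
— Issue II —
Stage II.1 (applicant, the balance of probabilities, weight exceeds 50): (c) net 69−17=52 > 50 — meets.
  Stage II.1 is satisfied; the onus moves to the authority.
Stage II.2 (authority, a prima facie showing, weight exceeds 14): (d) net 30−15=15 > 14 — meets; (e) net 50−34=16 > 14 — meets.
  Stage II.2 carried; the burden remains with the authority.
Stage II.3 (authority, the balance of probabilities, weight exceeds 50): (f) net 60−6=54 > 50 — meets.
  All elements met at the final stage.
All stages carried — the authority prevails on this issue.
Per-issue: Issue I → applicant; Issue II → authority. The applicant must prevail on at least one issue; overall, the applicant prevails.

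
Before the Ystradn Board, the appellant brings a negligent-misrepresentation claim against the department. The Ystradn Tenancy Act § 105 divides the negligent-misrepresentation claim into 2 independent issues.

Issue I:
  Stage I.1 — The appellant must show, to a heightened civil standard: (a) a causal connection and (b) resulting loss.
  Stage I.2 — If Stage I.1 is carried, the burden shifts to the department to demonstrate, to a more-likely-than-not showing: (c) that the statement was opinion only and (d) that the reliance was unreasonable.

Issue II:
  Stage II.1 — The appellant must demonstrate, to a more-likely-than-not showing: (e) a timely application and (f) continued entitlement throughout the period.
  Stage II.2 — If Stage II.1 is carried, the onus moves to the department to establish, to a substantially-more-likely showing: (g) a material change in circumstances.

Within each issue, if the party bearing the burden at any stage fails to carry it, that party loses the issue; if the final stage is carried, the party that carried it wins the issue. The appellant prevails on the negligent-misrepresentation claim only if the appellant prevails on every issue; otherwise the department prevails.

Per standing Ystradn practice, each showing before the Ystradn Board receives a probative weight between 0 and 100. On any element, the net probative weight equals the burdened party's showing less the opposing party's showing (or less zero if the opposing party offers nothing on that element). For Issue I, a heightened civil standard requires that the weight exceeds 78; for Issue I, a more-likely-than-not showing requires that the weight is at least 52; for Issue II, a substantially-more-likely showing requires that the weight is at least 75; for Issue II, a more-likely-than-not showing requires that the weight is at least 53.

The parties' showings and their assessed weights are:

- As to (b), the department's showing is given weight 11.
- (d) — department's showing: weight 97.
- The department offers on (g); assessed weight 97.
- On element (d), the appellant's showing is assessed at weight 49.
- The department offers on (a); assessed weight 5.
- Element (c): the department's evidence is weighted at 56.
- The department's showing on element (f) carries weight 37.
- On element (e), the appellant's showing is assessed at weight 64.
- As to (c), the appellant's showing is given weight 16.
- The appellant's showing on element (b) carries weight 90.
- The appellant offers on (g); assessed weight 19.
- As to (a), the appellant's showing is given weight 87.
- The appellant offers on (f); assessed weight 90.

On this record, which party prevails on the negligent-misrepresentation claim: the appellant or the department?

department

— Issue I —
At Stage I.1 the appellant must meet a heightened civil standard (weight exceeds 78): on (a) the weight is 87 less the opposing 5 gives net 82, which does exceed 78, so (a) meets the standard; on (b) the weight is 90 less the opposing 11 gives net 79, > 78, so (b) meets the standard.
  Stage I.1 is satisfied; the onus moves to the department.
At Stage I.2 the department must meet a more-likely-than-not showing (weight is at least 52): on (c) the weight is 56 less the opposing 16 gives net 40, < 52, so (c) does not meet the standard; on (d) the weight is 97 less the opposing 49 gives net 48, < 52, so (d) does not meet the standard.
  Not every element is met, so the department fails to carry Stage I.2.
So the appellant prevails on this issue.
— Issue II —
Stage II.1 — burden on appellant; standard: a more-likely-than-not showing (weight is at least 53).
    (e): 64 ≥ 53 [met]
    (f): 90 − 37 = 53 ≥ 53 [met]
  All elements met. The burden passes to the department.
Stage II.2 — burden on department; standard: a substantially-more-likely showing (weight is at least 75).
    (g): 97 − 19 = 78 ≥ 75 [met]
  Stage II.2 carried; the final stage is satisfied.
With every stage satisfied, the department prevails on this issue.
Per-issue: Issue I → appellant; Issue II → department. The appellant must prevail on every issue; overall, the department prevails.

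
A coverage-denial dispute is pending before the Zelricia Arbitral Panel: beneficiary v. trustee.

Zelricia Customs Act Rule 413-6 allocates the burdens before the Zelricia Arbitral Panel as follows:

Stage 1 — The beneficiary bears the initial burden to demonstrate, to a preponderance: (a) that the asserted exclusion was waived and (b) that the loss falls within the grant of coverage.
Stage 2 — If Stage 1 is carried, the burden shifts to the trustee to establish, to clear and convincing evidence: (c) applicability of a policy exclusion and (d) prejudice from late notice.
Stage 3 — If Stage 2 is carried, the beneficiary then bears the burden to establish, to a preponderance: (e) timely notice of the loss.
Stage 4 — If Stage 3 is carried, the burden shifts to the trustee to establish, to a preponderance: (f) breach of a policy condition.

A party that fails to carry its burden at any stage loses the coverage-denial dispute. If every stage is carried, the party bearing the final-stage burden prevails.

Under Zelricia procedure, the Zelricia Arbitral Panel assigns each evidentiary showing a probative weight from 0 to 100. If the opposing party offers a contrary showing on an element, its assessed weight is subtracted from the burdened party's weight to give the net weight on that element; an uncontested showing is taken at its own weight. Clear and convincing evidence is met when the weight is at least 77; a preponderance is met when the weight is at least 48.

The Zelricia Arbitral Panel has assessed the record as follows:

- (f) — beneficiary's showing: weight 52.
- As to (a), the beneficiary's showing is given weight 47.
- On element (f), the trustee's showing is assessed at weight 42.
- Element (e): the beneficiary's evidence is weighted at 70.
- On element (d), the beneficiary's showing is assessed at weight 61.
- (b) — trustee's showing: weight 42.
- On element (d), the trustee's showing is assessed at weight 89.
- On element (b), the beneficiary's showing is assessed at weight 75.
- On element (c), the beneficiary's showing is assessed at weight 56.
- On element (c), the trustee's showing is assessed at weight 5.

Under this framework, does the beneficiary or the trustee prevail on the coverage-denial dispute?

trustee

Stage 1 (beneficiary, a preponderance, weight is at least 48): (a) 47 < 48 — fails; (b) net 75−42=33 < 48 — fails.
  Stage 1 not carried; the beneficiary fails its burden.
The trustee prevails.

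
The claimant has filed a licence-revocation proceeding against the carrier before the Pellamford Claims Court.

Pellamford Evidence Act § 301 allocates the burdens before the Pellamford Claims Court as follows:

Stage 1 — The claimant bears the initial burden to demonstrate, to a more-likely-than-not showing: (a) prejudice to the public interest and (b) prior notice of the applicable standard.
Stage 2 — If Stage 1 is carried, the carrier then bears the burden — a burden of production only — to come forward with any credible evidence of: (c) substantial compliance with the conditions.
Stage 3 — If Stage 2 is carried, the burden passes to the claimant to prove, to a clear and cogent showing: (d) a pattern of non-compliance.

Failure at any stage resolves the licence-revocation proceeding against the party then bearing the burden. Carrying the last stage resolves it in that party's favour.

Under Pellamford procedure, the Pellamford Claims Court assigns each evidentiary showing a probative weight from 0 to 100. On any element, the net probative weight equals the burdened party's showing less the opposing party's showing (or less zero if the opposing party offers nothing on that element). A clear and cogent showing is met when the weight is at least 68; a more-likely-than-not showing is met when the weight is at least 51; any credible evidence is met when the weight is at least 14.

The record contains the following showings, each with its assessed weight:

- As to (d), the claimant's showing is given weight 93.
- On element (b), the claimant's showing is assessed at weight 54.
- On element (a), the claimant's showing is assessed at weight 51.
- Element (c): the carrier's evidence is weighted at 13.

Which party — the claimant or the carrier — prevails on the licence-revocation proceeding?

At Stage 1 the claimant must meet a more-likely-than-not showing (weight is at least 51): on (a) the weight is 51, which does reach 51, so (a) meets the standard; on (b) the weight is 54, ≥ 51, so (b) meets the standard.
  The claimant carries Stage 1; the carrier now bears the burden.
At Stage 2 the carrier must meet any credible evidence (weight is at least 14): on (c) the weight is 13, which does not reach 14, so (c) does not meet the standard.
  The carrier does not carry Stage 2.
The claimant prevails.

claimant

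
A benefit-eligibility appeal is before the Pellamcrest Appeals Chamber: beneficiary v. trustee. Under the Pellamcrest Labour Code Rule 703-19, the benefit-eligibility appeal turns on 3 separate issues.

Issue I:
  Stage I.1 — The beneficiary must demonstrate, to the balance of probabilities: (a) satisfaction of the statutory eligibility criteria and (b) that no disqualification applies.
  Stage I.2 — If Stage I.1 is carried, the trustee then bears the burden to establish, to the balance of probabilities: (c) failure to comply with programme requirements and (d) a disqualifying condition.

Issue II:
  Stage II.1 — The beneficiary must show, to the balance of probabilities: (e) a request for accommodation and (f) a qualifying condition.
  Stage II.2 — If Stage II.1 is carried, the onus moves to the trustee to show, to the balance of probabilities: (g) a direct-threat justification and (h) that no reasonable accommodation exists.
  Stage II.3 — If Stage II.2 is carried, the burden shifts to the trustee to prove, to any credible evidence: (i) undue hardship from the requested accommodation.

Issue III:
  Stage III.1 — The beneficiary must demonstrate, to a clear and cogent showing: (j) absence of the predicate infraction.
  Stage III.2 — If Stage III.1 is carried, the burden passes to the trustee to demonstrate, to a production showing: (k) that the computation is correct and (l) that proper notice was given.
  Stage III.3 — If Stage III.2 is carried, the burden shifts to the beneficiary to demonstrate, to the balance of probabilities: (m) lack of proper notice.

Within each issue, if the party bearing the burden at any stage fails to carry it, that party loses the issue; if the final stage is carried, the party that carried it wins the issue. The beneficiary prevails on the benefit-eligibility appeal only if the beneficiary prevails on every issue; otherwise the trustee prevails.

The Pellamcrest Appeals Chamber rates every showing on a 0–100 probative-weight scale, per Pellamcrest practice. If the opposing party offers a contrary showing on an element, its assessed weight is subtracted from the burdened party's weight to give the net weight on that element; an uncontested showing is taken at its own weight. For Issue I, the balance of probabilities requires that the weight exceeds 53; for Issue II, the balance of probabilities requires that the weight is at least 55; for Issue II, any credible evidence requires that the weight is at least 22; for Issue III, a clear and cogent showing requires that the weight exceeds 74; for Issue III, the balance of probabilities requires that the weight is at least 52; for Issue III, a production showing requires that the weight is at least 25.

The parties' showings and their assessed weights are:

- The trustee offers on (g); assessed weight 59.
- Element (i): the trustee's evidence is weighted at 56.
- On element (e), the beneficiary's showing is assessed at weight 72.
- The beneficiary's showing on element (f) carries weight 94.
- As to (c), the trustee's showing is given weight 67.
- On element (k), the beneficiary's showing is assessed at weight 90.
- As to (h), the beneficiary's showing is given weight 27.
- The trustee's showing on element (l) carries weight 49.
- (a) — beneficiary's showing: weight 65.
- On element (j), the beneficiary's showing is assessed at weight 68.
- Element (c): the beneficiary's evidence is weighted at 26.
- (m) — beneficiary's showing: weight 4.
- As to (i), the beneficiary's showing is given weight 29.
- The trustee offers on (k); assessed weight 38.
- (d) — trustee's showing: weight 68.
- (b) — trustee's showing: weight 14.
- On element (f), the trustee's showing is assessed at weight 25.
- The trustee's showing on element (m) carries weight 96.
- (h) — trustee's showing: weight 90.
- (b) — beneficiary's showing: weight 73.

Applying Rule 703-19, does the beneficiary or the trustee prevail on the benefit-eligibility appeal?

trustee

— Issue I —
Stage I.1 — burden on beneficiary; standard: the balance of probabilities (weight exceeds 53).
    (a): 65 > 53 [met]
    (b): 73 − 14 = 59 > 53 [met]
  All elements met. The burden passes to the trustee.
Stage I.2 — burden on trustee; standard: the balance of probabilities (weight exceeds 53).
    (c): 67 − 26 = 41 ≤ 53 [not met]
    (d): 68 > 53 [met]
  Not every element is met, so the trustee fails to carry Stage I.2.
The beneficiary prevails on this issue.
— Issue II —
Stage II.1 (beneficiary, the balance of probabilities, weight is at least 55): (e) 72 ≥ 55 — meets; (f) net 94−25=69 ≥ 55 — meets.
  All elements met. The burden passes to the trustee.
Stage II.2 (trustee, the balance of probabilities, weight is at least 55): (g) 59 ≥ 55 — meets; (h) net 90−27=63 ≥ 55 — meets.
  Stage II.2 carried; the burden remains with the trustee.
Stage II.3 (trustee, any credible evidence, weight is at least 22): (i) net 56−29=27 ≥ 22 — meets.
  All elements met at the final stage.
Every stage carried; the trustee prevails on this issue.
— Issue III —
Stage III.1 (beneficiary, a clear and cogent showing, weight exceeds 74): (j) 68 ≤ 74 — fails.
  The beneficiary does not carry Stage III.1.
The analysis ends at Stage III.1; the trustee prevails on this issue.
Per-issue: Issue I → beneficiary; Issue II → trustee; Issue III → trustee. The beneficiary must prevail on every issue; overall, the trustee prevails.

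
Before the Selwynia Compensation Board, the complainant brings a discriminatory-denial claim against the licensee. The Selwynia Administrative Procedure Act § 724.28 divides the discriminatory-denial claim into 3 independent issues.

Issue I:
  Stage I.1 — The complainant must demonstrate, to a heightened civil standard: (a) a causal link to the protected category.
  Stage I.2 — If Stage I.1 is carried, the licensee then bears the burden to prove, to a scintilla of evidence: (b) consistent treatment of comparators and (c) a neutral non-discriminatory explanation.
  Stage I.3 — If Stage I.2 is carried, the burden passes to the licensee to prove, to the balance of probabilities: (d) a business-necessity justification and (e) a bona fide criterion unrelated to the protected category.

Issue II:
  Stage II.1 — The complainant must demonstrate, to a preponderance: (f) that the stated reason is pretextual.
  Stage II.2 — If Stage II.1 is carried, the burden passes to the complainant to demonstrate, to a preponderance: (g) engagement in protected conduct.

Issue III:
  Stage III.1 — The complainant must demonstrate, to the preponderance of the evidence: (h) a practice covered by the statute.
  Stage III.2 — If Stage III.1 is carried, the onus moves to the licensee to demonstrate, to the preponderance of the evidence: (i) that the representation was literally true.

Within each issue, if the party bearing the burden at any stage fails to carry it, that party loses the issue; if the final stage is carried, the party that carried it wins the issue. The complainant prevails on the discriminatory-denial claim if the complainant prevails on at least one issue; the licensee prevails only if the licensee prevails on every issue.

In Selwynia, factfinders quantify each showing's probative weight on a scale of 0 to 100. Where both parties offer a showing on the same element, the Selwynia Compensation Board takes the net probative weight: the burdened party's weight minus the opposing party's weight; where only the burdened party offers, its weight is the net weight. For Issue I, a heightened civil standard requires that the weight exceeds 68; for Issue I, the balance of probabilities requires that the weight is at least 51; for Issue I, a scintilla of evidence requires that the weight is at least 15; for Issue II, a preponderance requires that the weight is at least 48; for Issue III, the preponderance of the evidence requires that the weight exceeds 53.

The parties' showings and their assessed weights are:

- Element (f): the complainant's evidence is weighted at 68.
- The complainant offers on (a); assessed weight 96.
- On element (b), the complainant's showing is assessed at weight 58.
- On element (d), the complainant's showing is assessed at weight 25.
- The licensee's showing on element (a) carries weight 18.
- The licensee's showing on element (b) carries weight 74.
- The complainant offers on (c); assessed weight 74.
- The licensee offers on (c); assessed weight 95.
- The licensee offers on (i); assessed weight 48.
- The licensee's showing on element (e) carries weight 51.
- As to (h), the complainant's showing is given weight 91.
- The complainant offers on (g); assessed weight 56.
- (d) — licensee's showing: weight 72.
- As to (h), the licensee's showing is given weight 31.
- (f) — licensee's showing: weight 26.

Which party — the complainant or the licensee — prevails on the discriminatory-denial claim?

— Issue I —
At Stage I.1 the complainant must meet a heightened civil standard (weight exceeds 68): on (a) the weight is 96 less the opposing 18 gives net 78, > 68, so (a) meets the standard.
  Stage I.1 carried; the burden shifts to the licensee.
At Stage I.2 the licensee must meet a scintilla of evidence (weight is at least 15): on (b) the weight is 74 less the opposing 58 gives net 16, ≥ 15, so (b) meets the standard; on (c) the weight is 95 less the opposing 74 gives net 21, which does reach 15, so (c) meets the standard.
  Stage I.2 carried; the burden remains with the licensee.
At Stage I.3 the licensee must meet the balance of probabilities (weight is at least 51): on (d) the weight is 72 less the opposing 25 gives net 47, which does not reach 51, so (d) does not meet the standard; on (e) the weight is 51, which does reach 51, so (e) meets the standard.
  Stage I.3 not carried; the licensee fails its burden.
The analysis ends at Stage I.3; the complainant prevails on this issue.
— Issue II —
At Stage II.1 the complainant must meet a preponderance (weight is at least 48): on (f) the weight is 68 less the opposing 26 gives net 42, < 48, so (f) does not meet the standard.
  Not every element is met, so the complainant fails to carry Stage II.1.
The analysis ends at Stage II.1; the licensee prevails on this issue.
— Issue III —
At Stage III.1 the complainant must meet the preponderance of the evidence (weight exceeds 53): on (h) the weight is 91 less the opposing 31 gives net 60, > 53, so (h) meets the standard.
  The complainant carries Stage III.1; the licensee now bears the burden.
At Stage III.2 the licensee must meet the preponderance of the evidence (weight exceeds 53): on (i) the weight is 48, ≤ 53, so (i) does not meet the standard.
  The licensee does not carry Stage III.2.
The analysis ends at Stage III.2; the complainant prevails on this issue.
Per-issue: Issue I → complainant; Issue II → licensee; Issue III → complainant. The complainant must prevail on at least one issue; overall, the complainant prevails.

complainant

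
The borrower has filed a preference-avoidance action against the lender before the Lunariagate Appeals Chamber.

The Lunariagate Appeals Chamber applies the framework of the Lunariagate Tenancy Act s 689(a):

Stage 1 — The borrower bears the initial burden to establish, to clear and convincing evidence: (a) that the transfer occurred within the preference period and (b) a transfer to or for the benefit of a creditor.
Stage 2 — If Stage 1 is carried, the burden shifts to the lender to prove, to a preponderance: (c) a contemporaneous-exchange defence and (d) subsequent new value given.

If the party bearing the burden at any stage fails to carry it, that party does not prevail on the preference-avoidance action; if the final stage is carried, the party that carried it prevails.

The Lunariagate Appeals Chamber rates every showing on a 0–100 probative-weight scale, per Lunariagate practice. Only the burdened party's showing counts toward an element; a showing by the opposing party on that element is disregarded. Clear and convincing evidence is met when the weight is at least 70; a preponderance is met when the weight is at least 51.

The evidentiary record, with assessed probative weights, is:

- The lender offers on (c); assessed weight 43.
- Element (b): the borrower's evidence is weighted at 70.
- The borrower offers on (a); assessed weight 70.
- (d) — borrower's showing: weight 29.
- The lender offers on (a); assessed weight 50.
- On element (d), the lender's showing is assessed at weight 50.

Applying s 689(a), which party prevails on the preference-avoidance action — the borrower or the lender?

borrower

At Stage 1 the borrower must meet clear and convincing evidence (weight is at least 70): on (a) the weight is 70 (the lender's 50 is given no effect), which does reach 70, so (a) meets the standard; on (b) the weight is 70, which does reach 70, so (b) meets the standard.
  All elements met. The burden passes to the lender.
At Stage 2 the lender must meet a preponderance (weight is at least 51): on (c) the weight is 43, < 51, so (c) does not meet the standard; on (d) the weight is 50 (the borrower's 29 is given no effect), < 51, so (d) does not meet the standard.
  The lender does not carry Stage 2.
So the borrower prevails.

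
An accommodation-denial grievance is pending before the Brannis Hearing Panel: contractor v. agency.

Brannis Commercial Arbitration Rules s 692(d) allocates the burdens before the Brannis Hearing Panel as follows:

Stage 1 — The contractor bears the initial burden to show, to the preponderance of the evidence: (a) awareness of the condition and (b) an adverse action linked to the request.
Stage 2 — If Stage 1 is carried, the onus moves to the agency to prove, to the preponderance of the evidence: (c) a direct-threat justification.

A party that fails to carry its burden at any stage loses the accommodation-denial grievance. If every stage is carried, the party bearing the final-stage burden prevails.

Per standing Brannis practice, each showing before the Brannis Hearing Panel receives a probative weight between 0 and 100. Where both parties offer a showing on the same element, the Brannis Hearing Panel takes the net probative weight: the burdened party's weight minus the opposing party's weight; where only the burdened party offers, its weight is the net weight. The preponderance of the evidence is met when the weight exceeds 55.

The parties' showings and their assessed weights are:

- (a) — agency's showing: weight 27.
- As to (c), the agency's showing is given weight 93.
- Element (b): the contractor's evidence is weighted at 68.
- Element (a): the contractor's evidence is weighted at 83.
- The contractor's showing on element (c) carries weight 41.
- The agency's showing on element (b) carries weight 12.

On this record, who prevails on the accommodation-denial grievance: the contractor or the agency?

Stage 1 — burden on contractor; standard: the preponderance of the evidence (weight exceeds 55).
    (a): 83 − 27 = 56 > 55 [met]
    (b): 68 − 12 = 56 > 55 [met]
  The contractor carries Stage 1; the agency now bears the burden.
Stage 2 — burden on agency; standard: the preponderance of the evidence (weight exceeds 55).
    (c): 93 − 41 = 52 ≤ 55 [not met]
  Not every element is met, so the agency fails to carry Stage 2.
The contractor prevails.

contractor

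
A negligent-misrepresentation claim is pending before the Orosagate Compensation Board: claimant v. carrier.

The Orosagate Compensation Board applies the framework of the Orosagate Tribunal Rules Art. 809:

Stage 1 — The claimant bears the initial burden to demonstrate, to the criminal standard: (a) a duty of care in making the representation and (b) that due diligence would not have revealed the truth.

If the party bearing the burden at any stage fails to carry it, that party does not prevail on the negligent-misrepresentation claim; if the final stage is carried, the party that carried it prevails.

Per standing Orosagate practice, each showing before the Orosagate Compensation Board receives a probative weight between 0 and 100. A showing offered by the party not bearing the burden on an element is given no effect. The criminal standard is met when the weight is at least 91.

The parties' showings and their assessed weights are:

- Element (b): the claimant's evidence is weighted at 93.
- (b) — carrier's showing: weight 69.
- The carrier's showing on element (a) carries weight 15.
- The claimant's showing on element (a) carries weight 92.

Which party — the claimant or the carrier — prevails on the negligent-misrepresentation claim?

At Stage 1 the claimant must meet the criminal standard (weight is at least 91): on (a) the weight is 92 (the carrier's 15 is given no effect), ≥ 91, so (a) meets the standard; on (b) the weight is 93 (the carrier's 69 is given no effect), ≥ 91, so (b) meets the standard.
  All elements met at the final stage.
With every stage satisfied, the claimant prevails.

claimant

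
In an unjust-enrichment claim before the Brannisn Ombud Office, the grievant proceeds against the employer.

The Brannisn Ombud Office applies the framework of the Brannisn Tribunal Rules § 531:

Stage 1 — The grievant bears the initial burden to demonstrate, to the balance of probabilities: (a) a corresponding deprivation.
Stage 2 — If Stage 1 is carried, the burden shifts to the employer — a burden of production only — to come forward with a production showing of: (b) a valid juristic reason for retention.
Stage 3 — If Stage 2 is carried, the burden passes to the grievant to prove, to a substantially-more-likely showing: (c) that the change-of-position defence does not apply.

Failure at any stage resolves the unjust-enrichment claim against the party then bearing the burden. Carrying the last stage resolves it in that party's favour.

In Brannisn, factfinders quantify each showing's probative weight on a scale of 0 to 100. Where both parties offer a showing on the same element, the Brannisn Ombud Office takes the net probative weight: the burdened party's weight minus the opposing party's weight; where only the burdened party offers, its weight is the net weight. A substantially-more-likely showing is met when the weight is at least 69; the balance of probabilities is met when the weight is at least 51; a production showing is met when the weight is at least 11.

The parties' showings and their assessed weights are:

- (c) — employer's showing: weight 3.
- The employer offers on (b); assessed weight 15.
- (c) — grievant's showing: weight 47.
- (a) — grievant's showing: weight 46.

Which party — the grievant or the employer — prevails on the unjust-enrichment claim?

employer

Stage 1 (grievant, the balance of probabilities, weight is at least 51): (a) 46 < 51 — fails.
  The grievant does not carry Stage 1.
So the employer prevails.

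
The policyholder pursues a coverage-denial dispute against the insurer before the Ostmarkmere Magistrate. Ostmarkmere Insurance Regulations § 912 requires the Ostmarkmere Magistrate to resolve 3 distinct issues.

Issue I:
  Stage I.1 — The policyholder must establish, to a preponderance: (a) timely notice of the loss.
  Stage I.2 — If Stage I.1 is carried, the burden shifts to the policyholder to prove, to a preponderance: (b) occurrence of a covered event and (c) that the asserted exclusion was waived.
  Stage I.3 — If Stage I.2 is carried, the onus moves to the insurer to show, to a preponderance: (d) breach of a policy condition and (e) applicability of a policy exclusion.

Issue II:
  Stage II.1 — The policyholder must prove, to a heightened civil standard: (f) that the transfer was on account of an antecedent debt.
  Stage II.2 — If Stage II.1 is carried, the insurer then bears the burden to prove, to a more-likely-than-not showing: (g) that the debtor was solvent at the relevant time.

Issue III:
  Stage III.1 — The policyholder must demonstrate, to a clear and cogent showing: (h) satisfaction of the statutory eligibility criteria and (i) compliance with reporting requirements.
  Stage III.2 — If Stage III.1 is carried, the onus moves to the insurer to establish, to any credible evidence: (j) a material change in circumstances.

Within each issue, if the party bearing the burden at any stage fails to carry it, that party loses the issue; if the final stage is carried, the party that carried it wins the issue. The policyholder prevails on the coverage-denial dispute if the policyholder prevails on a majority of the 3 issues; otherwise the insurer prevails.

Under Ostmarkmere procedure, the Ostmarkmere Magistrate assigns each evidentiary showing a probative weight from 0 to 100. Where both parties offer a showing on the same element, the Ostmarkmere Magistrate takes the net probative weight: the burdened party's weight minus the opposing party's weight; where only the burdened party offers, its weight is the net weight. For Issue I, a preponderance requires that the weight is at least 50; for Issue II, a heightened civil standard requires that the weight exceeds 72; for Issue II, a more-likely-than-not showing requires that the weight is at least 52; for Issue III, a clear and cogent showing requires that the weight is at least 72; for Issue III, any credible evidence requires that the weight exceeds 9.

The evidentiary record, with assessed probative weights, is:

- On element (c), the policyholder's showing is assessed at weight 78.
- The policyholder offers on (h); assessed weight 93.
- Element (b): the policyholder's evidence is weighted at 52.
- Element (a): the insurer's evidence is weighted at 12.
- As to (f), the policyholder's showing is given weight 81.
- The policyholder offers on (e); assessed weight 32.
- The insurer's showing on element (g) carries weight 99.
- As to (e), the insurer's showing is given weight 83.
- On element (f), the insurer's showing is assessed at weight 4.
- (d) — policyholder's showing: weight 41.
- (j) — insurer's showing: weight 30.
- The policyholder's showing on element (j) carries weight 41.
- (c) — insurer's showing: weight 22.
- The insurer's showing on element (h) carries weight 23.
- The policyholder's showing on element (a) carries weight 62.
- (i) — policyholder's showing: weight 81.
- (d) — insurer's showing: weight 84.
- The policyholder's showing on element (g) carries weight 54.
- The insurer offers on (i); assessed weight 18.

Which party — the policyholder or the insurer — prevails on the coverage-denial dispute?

policyholder

— Issue I —
Stage I.1 (policyholder, a preponderance, weight is at least 50): (a) net 62−12=50 ≥ 50 — meets.
  All elements met. The policyholder retains the burden for Stage I.2.
Stage I.2 (policyholder, a preponderance, weight is at least 50): (b) 52 ≥ 50 — meets; (c) net 78−22=56 ≥ 50 — meets.
  Stage I.2 carried; the burden shifts to the insurer.
Stage I.3 (insurer, a preponderance, weight is at least 50): (d) net 84−41=43 < 50 — fails; (e) net 83−32=51 ≥ 50 — meets.
  Stage I.3 not carried; the insurer fails its burden.
The policyholder prevails on this issue.
— Issue II —
At Stage II.1 the policyholder must meet a heightened civil standard (weight exceeds 72): on (f) the weight is 81 less the opposing 4 gives net 77, > 72, so (f) meets the standard.
  All elements met. The burden passes to the insurer.
At Stage II.2 the insurer must meet a more-likely-than-not showing (weight is at least 52): on (g) the weight is 99 less the opposing 54 gives net 45, which does not reach 52, so (g) does not meet the standard.
  Stage II.2 not carried; the insurer fails its burden.
The policyholder prevails on this issue.
— Issue III —
At Stage III.1 the policyholder must meet a clear and cogent showing (weight is at least 72): on (h) the weight is 93 less the opposing 23 gives net 70, which does not reach 72, so (h) does not meet the standard; on (i) the weight is 81 less the opposing 18 gives net 63, which does not reach 72, so (i) does not meet the standard.
  Stage III.1 not carried; the policyholder fails its burden.
The analysis ends at Stage III.1; the insurer prevails on this issue.
Per-issue: Issue I → policyholder; Issue II → policyholder; Issue III → insurer. The policyholder must prevail on a majority of issues; overall, the policyholder prevails.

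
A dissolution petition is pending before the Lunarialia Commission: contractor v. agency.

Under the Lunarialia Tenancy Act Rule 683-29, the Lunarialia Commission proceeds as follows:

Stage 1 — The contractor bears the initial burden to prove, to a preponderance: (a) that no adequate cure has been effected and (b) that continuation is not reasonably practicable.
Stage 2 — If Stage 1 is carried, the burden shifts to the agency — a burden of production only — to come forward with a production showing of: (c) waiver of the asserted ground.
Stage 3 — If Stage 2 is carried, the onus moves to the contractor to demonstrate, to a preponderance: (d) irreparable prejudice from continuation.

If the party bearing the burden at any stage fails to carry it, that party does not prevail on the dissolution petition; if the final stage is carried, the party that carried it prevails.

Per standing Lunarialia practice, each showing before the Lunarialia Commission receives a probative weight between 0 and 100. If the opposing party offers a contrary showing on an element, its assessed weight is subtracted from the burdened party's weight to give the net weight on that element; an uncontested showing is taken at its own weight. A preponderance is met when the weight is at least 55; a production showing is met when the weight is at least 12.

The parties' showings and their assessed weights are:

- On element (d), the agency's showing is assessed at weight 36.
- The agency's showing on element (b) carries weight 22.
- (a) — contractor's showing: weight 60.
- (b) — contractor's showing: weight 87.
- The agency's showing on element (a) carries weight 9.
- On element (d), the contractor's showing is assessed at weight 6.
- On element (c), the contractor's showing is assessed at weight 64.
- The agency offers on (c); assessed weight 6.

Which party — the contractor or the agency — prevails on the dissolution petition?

agency

Stage 1 — burden on contractor; standard: a preponderance (weight is at least 55).
    (a): 60 − 9 = 51 < 55 [not met]
    (b): 87 − 22 = 65 ≥ 55 [met]
  Stage 1 not carried; the contractor fails its burden.
So the agency prevails.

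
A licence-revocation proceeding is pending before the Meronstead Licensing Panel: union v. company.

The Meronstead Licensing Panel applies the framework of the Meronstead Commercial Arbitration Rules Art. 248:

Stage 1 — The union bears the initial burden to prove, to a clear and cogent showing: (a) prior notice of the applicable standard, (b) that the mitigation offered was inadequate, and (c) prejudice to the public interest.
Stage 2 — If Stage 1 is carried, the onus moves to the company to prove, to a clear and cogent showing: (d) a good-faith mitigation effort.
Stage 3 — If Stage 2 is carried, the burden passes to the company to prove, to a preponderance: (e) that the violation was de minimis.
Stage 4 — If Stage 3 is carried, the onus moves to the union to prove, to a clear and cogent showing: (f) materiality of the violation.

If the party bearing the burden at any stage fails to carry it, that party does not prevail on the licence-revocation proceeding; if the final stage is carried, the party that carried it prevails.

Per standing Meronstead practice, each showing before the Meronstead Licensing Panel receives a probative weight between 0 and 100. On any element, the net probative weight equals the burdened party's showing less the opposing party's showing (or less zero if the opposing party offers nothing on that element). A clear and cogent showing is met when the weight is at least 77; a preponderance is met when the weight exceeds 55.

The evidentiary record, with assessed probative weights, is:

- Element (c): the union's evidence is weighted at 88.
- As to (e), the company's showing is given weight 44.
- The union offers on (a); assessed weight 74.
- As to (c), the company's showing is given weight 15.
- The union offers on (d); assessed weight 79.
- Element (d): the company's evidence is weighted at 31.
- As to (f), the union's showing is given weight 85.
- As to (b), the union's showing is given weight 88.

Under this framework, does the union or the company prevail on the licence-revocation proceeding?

company

At Stage 1 the union must meet a clear and cogent showing (weight is at least 77): on (a) the weight is 74, which does not reach 77, so (a) does not meet the standard; on (b) the weight is 88, ≥ 77, so (b) meets the standard; on (c) the weight is 88 less the opposing 15 gives net 73, < 77, so (c) does not meet the standard.
  Not every element is met, so the union fails to carry Stage 1.
The company prevails.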